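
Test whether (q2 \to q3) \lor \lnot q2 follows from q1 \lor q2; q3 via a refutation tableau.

Yes

Initial set: {(q1 \lor q2); q3; \lnot ((q2 \to q3) \lor \lnot q2)}.
\lnot ((q2 \to q3) \lor \lnot q2): α-rule — add \lnot (q2 \to q3), \lnot \lnot q2.
\lnot (q2 \to q3): α-rule — add q2, \lnot q3.
× closes — contains both q3 and \lnot q3.
All 1 branch closes.
Every branch closed, so the premises entail the conclusion.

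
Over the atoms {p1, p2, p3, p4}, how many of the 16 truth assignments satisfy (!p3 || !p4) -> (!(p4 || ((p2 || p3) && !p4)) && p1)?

Initial set: {((!p3 || !p4) -> (!(p4 || ((p2 || p3) && !p4)) && p1))}.
((!p3 || !p4) -> (!(p4 || ((p2 || p3) && !p4)) && p1)): β-rule — branch into !(!p3 || !p4)  //  (!(p4 || ((p2 || p3) && !p4)) && p1).
  branch 1 (add !(!p3 || !p4)):
    !(!p3 || !p4): α-rule — add !!p3, !!p4.
    ○ open, literals {p3=true, p4=true}.
  branch 2 (add (!(p4 || ((p2 || p3) && !p4)) && p1)):
    (!(p4 || ((p2 || p3) && !p4)) && p1): α-rule — add !(p4 || ((p2 || p3) && !p4)), p1.
    !(p4 || ((p2 || p3) && !p4)): α-rule — add !p4, !((p2 || p3) && !p4).
    !((p2 || p3) && !p4): β-rule — branch into !(p2 || p3)  //  !!p4.
      branch 2.1 (add !(p2 || p3)):
        !(p2 || p3): α-rule — add !p2, !p3.
        ○ open, literals {p1=true, p2=false, p3=false, p4=false}.
      branch 2.2 (add !!p4):
        × closes — contains both p4 and !p4.
1 branch closed, 2 open.
Each open branch fixes some atoms; the unmentioned ones are free. Counting distinct full assignments: branch {p3=true, p4=true} (p1, p2) contributes 4 new; branch {p1=true, p2=false, p3=false, p4=false} (none free) contributes 1 new. Total: 5.

5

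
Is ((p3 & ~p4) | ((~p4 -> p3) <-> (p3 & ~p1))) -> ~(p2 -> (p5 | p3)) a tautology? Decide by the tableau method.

Assume the negation and expand:
Initial set: {~(((p3 & ~p4) | ((~p4 -> p3) <-> (p3 & ~p1))) -> ~(p2 -> (p5 | p3)))}.
~(((p3 & ~p4) | ((~p4 -> p3) <-> (p3 & ~p1))) -> ~(p2 -> (p5 | p3))): α-rule — add ((p3 & ~p4) | ((~p4 -> p3) <-> (p3 & ~p1))), ~~(p2 -> (p5 | p3)).
((p3 & ~p4) | ((~p4 -> p3) <-> (p3 & ~p1))): β-rule — branch into (p3 & ~p4)  //  ((~p4 -> p3) <-> (p3 & ~p1)).
  branch 1 (add (p3 & ~p4)):
    (p3 & ~p4): α-rule — add p3, ~p4.
    ~~(p2 -> (p5 | p3)): β-rule — branch into ~p2  //  (p5 | p3).
      branch 1.1 (add ~p2):
        ○ open, literals {p2=0, p3=1, p4=0}.
      branch 1.2 (add (p5 | p3)):
        (p5 | p3): β-rule — branch into p5  //  p3.
          branch 1.2.1 (add p5):
            ○ open, literals {p3=1, p4=0, p5=1}.
          branch 1.2.2 (add p3):
            ○ open, literals {p3=1, p4=0}.
  branch 2 (add ((~p4 -> p3) <-> (p3 & ~p1))):
    ~~(p2 -> (p5 | p3)): β-rule — branch into ~p2  //  (p5 | p3).
      branch 2.1 (add ~p2):
        ((~p4 -> p3) <-> (p3 & ~p1)): β-rule — branch into (~p4 -> p3), (p3 & ~p1)  //  ~(~p4 -> p3), ~(p3 & ~p1).
          branch 2.1.1 (add (~p4 -> p3), (p3 & ~p1)):
            (p3 & ~p1): α-rule — add p3, ~p1.
            (~p4 -> p3): β-rule — branch into ~~p4  //  p3.
              branch 2.1.1.1 (add ~~p4):
                ○ open, literals {p1=0, p2=0, p3=1, p4=1}.
              branch 2.1.1.2 (add p3):
                ○ open, literals {p1=0, p2=0, p3=1}.
          branch 2.1.2 (add ~(~p4 -> p3), ~(p3 & ~p1)):
            ~(~p4 -> p3): α-rule — add ~p4, ~p3.
            ~(p3 & ~p1): β-rule — branch into ~p3  //  ~~p1.
              branch 2.1.2.1 (add ~p3):
                ○ open, literals {p2=0, p3=0, p4=0}.
              branch 2.1.2.2 (add ~~p1):
                ○ open, literals {p1=1, p2=0, p3=0, p4=0}.
      branch 2.2 (add (p5 | p3)):
        ((~p4 -> p3) <-> (p3 & ~p1)): β-rule — branch into (~p4 -> p3), (p3 & ~p1)  //  ~(~p4 -> p3), ~(p3 & ~p1).
          branch 2.2.1 (add (~p4 -> p3), (p3 & ~p1)):
            (p3 & ~p1): α-rule — add p3, ~p1.
            (p5 | p3): β-rule — branch into p5  //  p3.
              branch 2.2.1.1 (add p5):
                (~p4 -> p3): β-rule — branch into ~~p4  //  p3.
                  branch 2.2.1.1.1 (add ~~p4):
                    ○ open, literals {p1=0, p3=1, p4=1, p5=1}.
                  branch 2.2.1.1.2 (add p3):
                    ○ open, literals {p1=0, p3=1, p5=1}.
              branch 2.2.1.2 (add p3):
                (~p4 -> p3): β-rule — branch into ~~p4  //  p3.
                  branch 2.2.1.2.1 (add ~~p4):
                    ○ open, literals {p1=0, p3=1, p4=1}.
                  branch 2.2.1.2.2 (add p3):
                    ○ open, literals {p1=0, p3=1}.
          branch 2.2.2 (add ~(~p4 -> p3), ~(p3 & ~p1)):
            ~(~p4 -> p3): α-rule — add ~p4, ~p3.
            (p5 | p3): β-rule — branch into p5  //  p3.
              branch 2.2.2.1 (add p5):
                ~(p3 & ~p1): β-rule — branch into ~p3  //  ~~p1.
                  branch 2.2.2.1.1 (add ~p3):
                    ○ open, literals {p3=0, p4=0, p5=1}.
                  branch 2.2.2.1.2 (add ~~p1):
                    ○ open, literals {p1=1, p3=0, p4=0, p5=1}.
              branch 2.2.2.2 (add p3):
                × closes — contains both p3 and ~p3.
1 branch closed, 13 open.
An open branch gives a countermodel: p2=0, p3=1, p4=0 (unmentioned atoms arbitrary); under it the original formula is false.

Not valid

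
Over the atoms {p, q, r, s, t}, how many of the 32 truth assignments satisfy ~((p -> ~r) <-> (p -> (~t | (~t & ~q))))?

Initial set: {~((p -> ~r) <-> (p -> (~t | (~t & ~q))))}.
~((p -> ~r) <-> (p -> (~t | (~t & ~q)))): β-rule — branch into (p -> ~r), ~(p -> (~t | (~t & ~q)))  //  ~(p -> ~r), (p -> (~t | (~t & ~q))).
  branch 1 (add (p -> ~r), ~(p -> (~t | (~t & ~q)))):
    ~(p -> (~t | (~t & ~q))): α-rule — add p, ~(~t | (~t & ~q)).
    ~(~t | (~t & ~q)): α-rule — add ~~t, ~(~t & ~q).
    (p -> ~r): β-rule — branch into ~p  //  ~r.
      branch 1.1 (add ~p):
        × closes — contains both p and ~p.
      branch 1.2 (add ~r):
        ~(~t & ~q): β-rule — branch into ~~t  //  ~~q.
          branch 1.2.1 (add ~~t):
            ○ open, literals {p=true, r=false, t=true}.
          branch 1.2.2 (add ~~q):
            ○ open, literals {p=true, q=true, r=false, t=true}.
  branch 2 (add ~(p -> ~r), (p -> (~t | (~t & ~q)))):
    ~(p -> ~r): α-rule — add p, ~~r.
    (p -> (~t | (~t & ~q))): β-rule — branch into ~p  //  (~t | (~t & ~q)).
      branch 2.1 (add ~p):
        × closes — contains both p and ~p.
      branch 2.2 (add (~t | (~t & ~q))):
        (~t | (~t & ~q)): β-rule — branch into ~t  //  (~t & ~q).
          branch 2.2.1 (add ~t):
            ○ open, literals {p=true, r=true, t=false}.
          branch 2.2.2 (add (~t & ~q)):
            (~t & ~q): α-rule — add ~t, ~q.
            ○ open, literals {p=true, q=false, r=true, t=false}.
2 branches closed, 4 open.
Each open branch fixes some atoms; the unmentioned ones are free. Counting distinct full assignments: branch {p=true, r=false, t=true} (q, s) contributes 4 new; branch {p=true, q=true, r=false, t=true} (s) contributes 0 new; branch {p=true, r=true, t=false} (q, s) contributes 4 new; branch {p=true, q=false, r=true, t=false} (s) contributes 0 new. Total: 8.

8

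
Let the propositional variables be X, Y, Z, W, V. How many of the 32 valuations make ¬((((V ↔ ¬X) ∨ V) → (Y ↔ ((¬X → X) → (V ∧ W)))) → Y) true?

10

Initial set: {¬((((V ↔ ¬X) ∨ V) → (Y ↔ ((¬X → X) → (V ∧ W)))) → Y)}.
¬((((V ↔ ¬X) ∨ V) → (Y ↔ ((¬X → X) → (V ∧ W)))) → Y): α-rule — add (((V ↔ ¬X) ∨ V) → (Y ↔ ((¬X → X) → (V ∧ W)))), ¬Y.
(((V ↔ ¬X) ∨ V) → (Y ↔ ((¬X → X) → (V ∧ W)))): β-rule — branch into ¬((V ↔ ¬X) ∨ V)  //  (Y ↔ ((¬X → X) → (V ∧ W))).
  branch 1 (add ¬((V ↔ ¬X) ∨ V)):
    ¬((V ↔ ¬X) ∨ V): α-rule — add ¬(V ↔ ¬X), ¬V.
    ¬(V ↔ ¬X): β-rule — branch into V, ¬¬X  //  ¬V, ¬X.
      branch 1.1 (add V, ¬¬X):
        × closes — contains both V and ¬V.
      branch 1.2 (add ¬V, ¬X):
        ○ open, literals {V=false, X=false, Y=false}.
  branch 2 (add (Y ↔ ((¬X → X) → (V ∧ W)))):
    (Y ↔ ((¬X → X) → (V ∧ W))): β-rule — branch into Y, ((¬X → X) → (V ∧ W))  //  ¬Y, ¬((¬X → X) → (V ∧ W)).
      branch 2.1 (add Y, ((¬X → X) → (V ∧ W))):
        × closes — contains both Y and ¬Y.
      branch 2.2 (add ¬Y, ¬((¬X → X) → (V ∧ W))):
        ¬((¬X → X) → (V ∧ W)): α-rule — add (¬X → X), ¬(V ∧ W).
        (¬X → X): β-rule — branch into ¬¬X  //  X.
          branch 2.2.1 (add ¬¬X):
            ¬(V ∧ W): β-rule — branch into ¬V  //  ¬W.
              branch 2.2.1.1 (add ¬V):
                ○ open, literals {V=false, X=true, Y=false}.
              branch 2.2.1.2 (add ¬W):
                ○ open, literals {W=false, X=true, Y=false}.
          branch 2.2.2 (add X):
            ¬(V ∧ W): β-rule — branch into ¬V  //  ¬W.
              branch 2.2.2.1 (add ¬V):
                ○ open, literals {V=false, X=true, Y=false}.
              branch 2.2.2.2 (add ¬W):
                ○ open, literals {W=false, X=true, Y=false}.
2 branches closed, 5 open.
Each open branch fixes some atoms; the unmentioned ones are free. Counting distinct full assignments: branch {V=false, X=false, Y=false} (Z, W) contributes 4 new; branch {V=false, X=true, Y=false} (Z, W) contributes 4 new; branch {W=false, X=true, Y=false} (Z, V) contributes 2 new; branch {V=false, X=true, Y=false} (Z, W) contributes 0 new; branch {W=false, X=true, Y=false} (Z, V) contributes 0 new. Total: 10.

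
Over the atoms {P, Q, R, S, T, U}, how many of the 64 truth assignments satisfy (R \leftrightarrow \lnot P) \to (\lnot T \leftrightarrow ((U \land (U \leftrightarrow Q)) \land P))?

48

Initial set: {((R \leftrightarrow \lnot P) \to (\lnot T \leftrightarrow ((U \land (U \leftrightarrow Q)) \land P)))}.
((R \leftrightarrow \lnot P) \to (\lnot T \leftrightarrow ((U \land (U \leftrightarrow Q)) \land P))): β-rule — branch into \lnot (R \leftrightarrow \lnot P)  //  (\lnot T \leftrightarrow ((U \land (U \leftrightarrow Q)) \land P)).
  branch 1 (add \lnot (R \leftrightarrow \lnot P)):
    \lnot (R \leftrightarrow \lnot P): β-rule — branch into R, \lnot \lnot P  //  \lnot R, \lnot P.
      branch 1.1 (add R, \lnot \lnot P):
        ○ open, literals {P=T, R=T}.
      branch 1.2 (add \lnot R, \lnot P):
        ○ open, literals {P=F, R=F}.
  branch 2 (add (\lnot T \leftrightarrow ((U \land (U \leftrightarrow Q)) \land P))):
    (\lnot T \leftrightarrow ((U \land (U \leftrightarrow Q)) \land P)): β-rule — branch into \lnot T, ((U \land (U \leftrightarrow Q)) \land P)  //  \lnot \lnot T, \lnot ((U \land (U \leftrightarrow Q)) \land P).
      branch 2.1 (add \lnot T, ((U \land (U \leftrightarrow Q)) \land P)):
        ((U \land (U \leftrightarrow Q)) \land P): α-rule — add (U \land (U \leftrightarrow Q)), P.
        (U \land (U \leftrightarrow Q)): α-rule — add U, (U \leftrightarrow Q).
        (U \leftrightarrow Q): β-rule — branch into U, Q  //  \lnot U, \lnot Q.
          branch 2.1.1 (add U, Q):
            ○ open, literals {P=T, Q=T, T=F, U=T}.
          branch 2.1.2 (add \lnot U, \lnot Q):
            × closes — contains both U and \lnot U.
      branch 2.2 (add \lnot \lnot T, \lnot ((U \land (U \leftrightarrow Q)) \land P)):
        \lnot ((U \land (U \leftrightarrow Q)) \land P): β-rule — branch into \lnot (U \land (U \leftrightarrow Q))  //  \lnot P.
          branch 2.2.1 (add \lnot (U \land (U \leftrightarrow Q))):
            \lnot (U \land (U \leftrightarrow Q)): β-rule — branch into \lnot U  //  \lnot (U \leftrightarrow Q).
              branch 2.2.1.1 (add \lnot U):
                ○ open, literals {T=T, U=F}.
              branch 2.2.1.2 (add \lnot (U \leftrightarrow Q)):
                \lnot (U \leftrightarrow Q): β-rule — branch into U, \lnot Q  //  \lnot U, Q.
                  branch 2.2.1.2.1 (add U, \lnot Q):
                    ○ open, literals {Q=F, T=T, U=T}.
                  branch 2.2.1.2.2 (add \lnot U, Q):
                    ○ open, literals {Q=T, T=T, U=F}.
          branch 2.2.2 (add \lnot P):
            ○ open, literals {P=F, T=T}.
1 branch closed, 7 open.
Each open branch fixes some atoms; the unmentioned ones are free. Counting distinct full assignments: branch {P=T, R=T} (Q, S, T, U) contributes 16 new; branch {P=F, R=F} (Q, S, T, U) contributes 16 new; branch {P=T, Q=T, T=F, U=T} (R, S) contributes 2 new; branch {T=T, U=F} (P, Q, R, S) contributes 8 new; branch {Q=F, T=T, U=T} (P, R, S) contributes 4 new; branch {Q=T, T=T, U=F} (P, R, S) contributes 0 new; branch {P=F, T=T} (Q, R, S, U) contributes 2 new. Total: 48.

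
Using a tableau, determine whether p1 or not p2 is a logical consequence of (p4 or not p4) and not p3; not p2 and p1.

Yes

Initial set: {((p4 or not p4) and not p3); (not p2 and p1); not (p1 or not p2)}.
((p4 or not p4) and not p3): α-rule — add (p4 or not p4), not p3.
(not p2 and p1): α-rule — add not p2, p1.
not (p1 or not p2): α-rule — add not p1, not not p2.
× closes — contains both p1 and not p1.
All 1 branch closes.
Every branch closed, so the premises entail the conclusion.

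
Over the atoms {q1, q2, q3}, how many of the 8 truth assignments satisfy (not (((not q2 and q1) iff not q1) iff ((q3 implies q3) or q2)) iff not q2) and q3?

3

Initial set: {((not (((not q2 and q1) iff not q1) iff ((q3 implies q3) or q2)) iff not q2) and q3)}.
((not (((not q2 and q1) iff not q1) iff ((q3 implies q3) or q2)) iff not q2) and q3): α-rule — add (not (((not q2 and q1) iff not q1) iff ((q3 implies q3) or q2)) iff not q2), q3.
(not (((not q2 and q1) iff not q1) iff ((q3 implies q3) or q2)) iff not q2): β-rule — branch into not (((not q2 and q1) iff not q1) iff ((q3 implies q3) or q2)), not q2  //  not not (((not q2 and q1) iff not q1) iff ((q3 implies q3) or q2)), not not q2.
  branch 1 (add not (((not q2 and q1) iff not q1) iff ((q3 implies q3) or q2)), not q2):
    not (((not q2 and q1) iff not q1) iff ((q3 implies q3) or q2)): β-rule — branch into ((not q2 and q1) iff not q1), not ((q3 implies q3) or q2)  //  not ((not q2 and q1) iff not q1), ((q3 implies q3) or q2).
      branch 1.1 (add ((not q2 and q1) iff not q1), not ((q3 implies q3) or q2)):
        not ((q3 implies q3) or q2): α-rule — add not (q3 implies q3), not q2.
        not (q3 implies q3): α-rule — add q3, not q3.
        × closes — contains both q3 and not q3.
      branch 1.2 (add not ((not q2 and q1) iff not q1), ((q3 implies q3) or q2)):
        not ((not q2 and q1) iff not q1): β-rule — branch into (not q2 and q1), not not q1  //  not (not q2 and q1), not q1.
          branch 1.2.1 (add (not q2 and q1), not not q1):
            (not q2 and q1): α-rule — add not q2, q1.
            ((q3 implies q3) or q2): β-rule — branch into (q3 implies q3)  //  q2.
              branch 1.2.1.1 (add (q3 implies q3)):
                (q3 implies q3): β-rule — branch into not q3  //  q3.
                  branch 1.2.1.1.1 (add not q3):
                    × closes — contains both q3 and not q3.
                  branch 1.2.1.1.2 (add q3):
                    ○ open, literals {q1=true, q2=false, q3=true}.
              branch 1.2.1.2 (add q2):
                × closes — contains both q2 and not q2.
          branch 1.2.2 (add not (not q2 and q1), not q1):
            ((q3 implies q3) or q2): β-rule — branch into (q3 implies q3)  //  q2.
              branch 1.2.2.1 (add (q3 implies q3)):
                not (not q2 and q1): β-rule — branch into not not q2  //  not q1.
                  branch 1.2.2.1.1 (add not not q2):
                    × closes — contains both q2 and not q2.
                  branch 1.2.2.1.2 (add not q1):
                    (q3 implies q3): β-rule — branch into not q3  //  q3.
                      branch 1.2.2.1.2.1 (add not q3):
                        × closes — contains both q3 and not q3.
                      branch 1.2.2.1.2.2 (add q3):
                        ○ open, literals {q1=false, q2=false, q3=true}.
              branch 1.2.2.2 (add q2):
                × closes — contains both q2 and not q2.
  branch 2 (add not not (((not q2 and q1) iff not q1) iff ((q3 implies q3) or q2)), not not q2):
    not not (((not q2 and q1) iff not q1) iff ((q3 implies q3) or q2)): β-rule — branch into ((not q2 and q1) iff not q1), ((q3 implies q3) or q2)  //  not ((not q2 and q1) iff not q1), not ((q3 implies q3) or q2).
      branch 2.1 (add ((not q2 and q1) iff not q1), ((q3 implies q3) or q2)):
        ((not q2 and q1) iff not q1): β-rule — branch into (not q2 and q1), not q1  //  not (not q2 and q1), not not q1.
          branch 2.1.1 (add (not q2 and q1), not q1):
            (not q2 and q1): α-rule — add not q2, q1.
            × closes — contains both q2 and not q2.
          branch 2.1.2 (add not (not q2 and q1), not not q1):
            ((q3 implies q3) or q2): β-rule — branch into (q3 implies q3)  //  q2.
              branch 2.1.2.1 (add (q3 implies q3)):
                not (not q2 and q1): β-rule — branch into not not q2  //  not q1.
                  branch 2.1.2.1.1 (add not not q2):
                    (q3 implies q3): β-rule — branch into not q3  //  q3.
                      branch 2.1.2.1.1.1 (add not q3):
                        × closes — contains both q3 and not q3.
                      branch 2.1.2.1.1.2 (add q3):
                        ○ open, literals {q1=true, q2=true, q3=true}.
                  branch 2.1.2.1.2 (add not q1):
                    × closes — contains both q1 and not q1.
              branch 2.1.2.2 (add q2):
                not (not q2 and q1): β-rule — branch into not not q2  //  not q1.
                  branch 2.1.2.2.1 (add not not q2):
                    ○ open, literals {q1=true, q2=true, q3=true}.
                  branch 2.1.2.2.2 (add not q1):
                    × closes — contains both q1 and not q1.
      branch 2.2 (add not ((not q2 and q1) iff not q1), not ((q3 implies q3) or q2)):
        not ((q3 implies q3) or q2): α-rule — add not (q3 implies q3), not q2.
        × closes — contains both q2 and not q2.
11 branches closed, 4 open.
Each open branch fixes some atoms; the unmentioned ones are free. Counting distinct full assignments: branch {q1=true, q2=false, q3=true} (none free) contributes 1 new; branch {q1=false, q2=false, q3=true} (none free) contributes 1 new; branch {q1=true, q2=true, q3=true} (none free) contributes 1 new; branch {q1=true, q2=true, q3=true} (none free) contributes 0 new. Total: 3.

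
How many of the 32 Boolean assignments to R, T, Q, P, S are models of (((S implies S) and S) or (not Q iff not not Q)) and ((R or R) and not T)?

4

Initial set: {T ((((S implies S) and S) or (not Q iff not not Q)) and ((R or R) and not T))}.
T ((((S implies S) and S) or (not Q iff not not Q)) and ((R or R) and not T)): α-rule — add T (((S implies S) and S) or (not Q iff not not Q)), T ((R or R) and not T).
T ((R or R) and not T): α-rule — add T (R or R), T not T.
T (((S implies S) and S) or (not Q iff not not Q)): β-rule — branch into T ((S implies S) and S)  //  T (not Q iff not not Q).
  branch 1 (add T ((S implies S) and S)):
    T ((S implies S) and S): α-rule — add T (S implies S), T S.
    T (R or R): β-rule — branch into T R  //  T R.
      branch 1.1 (add T R):
        T (S implies S): β-rule — branch into F S  //  T S.
          branch 1.1.1 (add F S):
            × closes — contains both S and not S.
          branch 1.1.2 (add T S):
            ○ open, literals {R=1, S=1, T=0}.
      branch 1.2 (add T R):
        T (S implies S): β-rule — branch into F S  //  T S.
          branch 1.2.1 (add F S):
            × closes — contains both S and not S.
          branch 1.2.2 (add T S):
            ○ open, literals {R=1, S=1, T=0}.
  branch 2 (add T (not Q iff not not Q)):
    T (R or R): β-rule — branch into T R  //  T R.
      branch 2.1 (add T R):
        T (not Q iff not not Q): β-rule — branch into T not Q, T not not Q  //  F not Q, F not not Q.
          branch 2.1.1 (add T not Q, T not not Q):
            T not not Q: drop double negation, giving T Q.
            × closes — contains both Q and not Q.
          branch 2.1.2 (add F not Q, F not not Q):
            F not not Q: drop double negation, giving F Q.
            × closes — contains both Q and not Q.
      branch 2.2 (add T R):
        T (not Q iff not not Q): β-rule — branch into T not Q, T not not Q  //  F not Q, F not not Q.
          branch 2.2.1 (add T not Q, T not not Q):
            T not not Q: drop double negation, giving T Q.
            × closes — contains both Q and not Q.
          branch 2.2.2 (add F not Q, F not not Q):
            F not not Q: drop double negation, giving F Q.
            × closes — contains both Q and not Q.
6 branches closed, 2 open.
Each open branch fixes some atoms; the unmentioned ones are free. Counting distinct full assignments: branch {R=1, S=1, T=0} (Q, P) contributes 4 new; branch {R=1, S=1, T=0} (Q, P) contributes 0 new. Total: 4.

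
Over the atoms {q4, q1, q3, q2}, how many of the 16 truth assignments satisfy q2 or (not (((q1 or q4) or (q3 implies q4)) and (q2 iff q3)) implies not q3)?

12

Initial set: {(q2 or (not (((q1 or q4) or (q3 implies q4)) and (q2 iff q3)) implies not q3))}.
(q2 or (not (((q1 or q4) or (q3 implies q4)) and (q2 iff q3)) implies not q3)): β-rule — branch into q2  //  (not (((q1 or q4) or (q3 implies q4)) and (q2 iff q3)) implies not q3).
  branch 1 (add q2):
    ○ open, literals {q2=1}.
  branch 2 (add (not (((q1 or q4) or (q3 implies q4)) and (q2 iff q3)) implies not q3)):
    (not (((q1 or q4) or (q3 implies q4)) and (q2 iff q3)) implies not q3): β-rule — branch into not not (((q1 or q4) or (q3 implies q4)) and (q2 iff q3))  //  not q3.
      branch 2.1 (add not not (((q1 or q4) or (q3 implies q4)) and (q2 iff q3))):
        not not (((q1 or q4) or (q3 implies q4)) and (q2 iff q3)): α-rule — add ((q1 or q4) or (q3 implies q4)), (q2 iff q3).
        ((q1 or q4) or (q3 implies q4)): β-rule — branch into (q1 or q4)  //  (q3 implies q4).
          branch 2.1.1 (add (q1 or q4)):
            (q2 iff q3): β-rule — branch into q2, q3  //  not q2, not q3.
              branch 2.1.1.1 (add q2, q3):
                (q1 or q4): β-rule — branch into q1  //  q4.
                  branch 2.1.1.1.1 (add q1):
                    ○ open, literals {q1=1, q2=1, q3=1}.
                  branch 2.1.1.1.2 (add q4):
                    ○ open, literals {q2=1, q3=1, q4=1}.
              branch 2.1.1.2 (add not q2, not q3):
                (q1 or q4): β-rule — branch into q1  //  q4.
                  branch 2.1.1.2.1 (add q1):
                    ○ open, literals {q1=1, q2=0, q3=0}.
                  branch 2.1.1.2.2 (add q4):
                    ○ open, literals {q2=0, q3=0, q4=1}.
          branch 2.1.2 (add (q3 implies q4)):
            (q2 iff q3): β-rule — branch into q2, q3  //  not q2, not q3.
              branch 2.1.2.1 (add q2, q3):
                (q3 implies q4): β-rule — branch into not q3  //  q4.
                  branch 2.1.2.1.1 (add not q3):
                    × closes — contains both q3 and not q3.
                  branch 2.1.2.1.2 (add q4):
                    ○ open, literals {q2=1, q3=1, q4=1}.
              branch 2.1.2.2 (add not q2, not q3):
                (q3 implies q4): β-rule — branch into not q3  //  q4.
                  branch 2.1.2.2.1 (add not q3):
                    ○ open, literals {q2=0, q3=0}.
                  branch 2.1.2.2.2 (add q4):
                    ○ open, literals {q2=0, q3=0, q4=1}.
      branch 2.2 (add not q3):
        ○ open, literals {q3=0}.
1 branch closed, 9 open.
Each open branch fixes some atoms; the unmentioned ones are free. Counting distinct full assignments: branch {q2=1} (q4, q1, q3) contributes 8 new; branch {q1=1, q2=1, q3=1} (q4) contributes 0 new; branch {q2=1, q3=1, q4=1} (q1) contributes 0 new; branch {q1=1, q2=0, q3=0} (q4) contributes 2 new; branch {q2=0, q3=0, q4=1} (q1) contributes 1 new; branch {q2=1, q3=1, q4=1} (q1) contributes 0 new; branch {q2=0, q3=0} (q4, q1) contributes 1 new; branch {q2=0, q3=0, q4=1} (q1) contributes 0 new; branch {q3=0} (q4, q1, q2) contributes 0 new. Total: 12.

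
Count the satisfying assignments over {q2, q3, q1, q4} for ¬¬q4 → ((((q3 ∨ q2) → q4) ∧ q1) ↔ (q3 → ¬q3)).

Initial set: {(¬¬q4 → ((((q3 ∨ q2) → q4) ∧ q1) ↔ (q3 → ¬q3)))}.
(¬¬q4 → ((((q3 ∨ q2) → q4) ∧ q1) ↔ (q3 → ¬q3))): β-rule — branch into ¬¬¬q4  //  ((((q3 ∨ q2) → q4) ∧ q1) ↔ (q3 → ¬q3)).
  branch 1 (add ¬¬¬q4):
    ¬¬¬q4: drop double negation, giving ¬q4.
    ○ open, literals {q4=0}.
  branch 2 (add ((((q3 ∨ q2) → q4) ∧ q1) ↔ (q3 → ¬q3))):
    ((((q3 ∨ q2) → q4) ∧ q1) ↔ (q3 → ¬q3)): β-rule — branch into (((q3 ∨ q2) → q4) ∧ q1), (q3 → ¬q3)  //  ¬(((q3 ∨ q2) → q4) ∧ q1), ¬(q3 → ¬q3).
      branch 2.1 (add (((q3 ∨ q2) → q4) ∧ q1), (q3 → ¬q3)):
        (((q3 ∨ q2) → q4) ∧ q1): α-rule — add ((q3 ∨ q2) → q4), q1.
        (q3 → ¬q3): β-rule — branch into ¬q3  //  ¬q3.
          branch 2.1.1 (add ¬q3):
            ((q3 ∨ q2) → q4): β-rule — branch into ¬(q3 ∨ q2)  //  q4.
              branch 2.1.1.1 (add ¬(q3 ∨ q2)):
                ¬(q3 ∨ q2): α-rule — add ¬q3, ¬q2.
                ○ open, literals {q1=1, q2=0, q3=0}.
              branch 2.1.1.2 (add q4):
                ○ open, literals {q1=1, q3=0, q4=1}.
          branch 2.1.2 (add ¬q3):
            ((q3 ∨ q2) → q4): β-rule — branch into ¬(q3 ∨ q2)  //  q4.
              branch 2.1.2.1 (add ¬(q3 ∨ q2)):
                ¬(q3 ∨ q2): α-rule — add ¬q3, ¬q2.
                ○ open, literals {q1=1, q2=0, q3=0}.
              branch 2.1.2.2 (add q4):
                ○ open, literals {q1=1, q3=0, q4=1}.
      branch 2.2 (add ¬(((q3 ∨ q2) → q4) ∧ q1), ¬(q3 → ¬q3)):
        ¬(q3 → ¬q3): α-rule — add q3, ¬¬q3.
        ¬(((q3 ∨ q2) → q4) ∧ q1): β-rule — branch into ¬((q3 ∨ q2) → q4)  //  ¬q1.
          branch 2.2.1 (add ¬((q3 ∨ q2) → q4)):
            ¬((q3 ∨ q2) → q4): α-rule — add (q3 ∨ q2), ¬q4.
            (q3 ∨ q2): β-rule — branch into q3  //  q2.
              branch 2.2.1.1 (add q3):
                ○ open, literals {q3=1, q4=0}.
              branch 2.2.1.2 (add q2):
                ○ open, literals {q2=1, q3=1, q4=0}.
          branch 2.2.2 (add ¬q1):
            ○ open, literals {q1=0, q3=1}.
0 branches closed, 8 open.
Each open branch fixes some atoms; the unmentioned ones are free. Counting distinct full assignments: branch {q4=0} (q2, q3, q1) contributes 8 new; branch {q1=1, q2=0, q3=0} (q4) contributes 1 new; branch {q1=1, q3=0, q4=1} (q2) contributes 1 new; branch {q1=1, q2=0, q3=0} (q4) contributes 0 new; branch {q1=1, q3=0, q4=1} (q2) contributes 0 new; branch {q3=1, q4=0} (q2, q1) contributes 0 new; branch {q2=1, q3=1, q4=0} (q1) contributes 0 new; branch {q1=0, q3=1} (q2, q4) contributes 2 new. Total: 12.

12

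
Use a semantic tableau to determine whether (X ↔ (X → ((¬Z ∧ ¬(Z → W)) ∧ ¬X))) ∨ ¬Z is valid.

Not valid

Assume the negation and expand:
Initial set: {¬((X ↔ (X → ((¬Z ∧ ¬(Z → W)) ∧ ¬X))) ∨ ¬Z)}.
¬((X ↔ (X → ((¬Z ∧ ¬(Z → W)) ∧ ¬X))) ∨ ¬Z): α-rule — add ¬(X ↔ (X → ((¬Z ∧ ¬(Z → W)) ∧ ¬X))), ¬¬Z.
¬(X ↔ (X → ((¬Z ∧ ¬(Z → W)) ∧ ¬X))): β-rule — branch into X, ¬(X → ((¬Z ∧ ¬(Z → W)) ∧ ¬X))  //  ¬X, (X → ((¬Z ∧ ¬(Z → W)) ∧ ¬X)).
  branch 1 (add X, ¬(X → ((¬Z ∧ ¬(Z → W)) ∧ ¬X))):
    ¬(X → ((¬Z ∧ ¬(Z → W)) ∧ ¬X)): α-rule — add X, ¬((¬Z ∧ ¬(Z → W)) ∧ ¬X).
    ¬((¬Z ∧ ¬(Z → W)) ∧ ¬X): β-rule — branch into ¬(¬Z ∧ ¬(Z → W))  //  ¬¬X.
      branch 1.1 (add ¬(¬Z ∧ ¬(Z → W))):
        ¬(¬Z ∧ ¬(Z → W)): β-rule — branch into ¬¬Z  //  ¬¬(Z → W).
          branch 1.1.1 (add ¬¬Z):
            ○ open, literals {X=1, Z=1}.
          branch 1.1.2 (add ¬¬(Z → W)):
            ¬¬(Z → W): β-rule — branch into ¬Z  //  W.
              branch 1.1.2.1 (add ¬Z):
                × closes — contains both Z and ¬Z.
              branch 1.1.2.2 (add W):
                ○ open, literals {W=1, X=1, Z=1}.
      branch 1.2 (add ¬¬X):
        ○ open, literals {X=1, Z=1}.
  branch 2 (add ¬X, (X → ((¬Z ∧ ¬(Z → W)) ∧ ¬X))):
    (X → ((¬Z ∧ ¬(Z → W)) ∧ ¬X)): β-rule — branch into ¬X  //  ((¬Z ∧ ¬(Z → W)) ∧ ¬X).
      branch 2.1 (add ¬X):
        ○ open, literals {X=0, Z=1}.
      branch 2.2 (add ((¬Z ∧ ¬(Z → W)) ∧ ¬X)):
        ((¬Z ∧ ¬(Z → W)) ∧ ¬X): α-rule — add (¬Z ∧ ¬(Z → W)), ¬X.
        (¬Z ∧ ¬(Z → W)): α-rule — add ¬Z, ¬(Z → W).
        × closes — contains both Z and ¬Z.
2 branches closed, 4 open.
An open branch gives a countermodel: X=1, Z=1 (unmentioned atoms arbitrary); under it the original formula is false.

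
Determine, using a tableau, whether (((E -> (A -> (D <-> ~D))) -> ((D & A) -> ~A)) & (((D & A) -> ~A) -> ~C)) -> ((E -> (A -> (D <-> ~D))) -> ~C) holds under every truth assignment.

Assume the negation and expand:
Initial set: {~((((E -> (A -> (D <-> ~D))) -> ((D & A) -> ~A)) & (((D & A) -> ~A) -> ~C)) -> ((E -> (A -> (D <-> ~D))) -> ~C))}.
~((((E -> (A -> (D <-> ~D))) -> ((D & A) -> ~A)) & (((D & A) -> ~A) -> ~C)) -> ((E -> (A -> (D <-> ~D))) -> ~C)): α-rule — add (((E -> (A -> (D <-> ~D))) -> ((D & A) -> ~A)) & (((D & A) -> ~A) -> ~C)), ~((E -> (A -> (D <-> ~D))) -> ~C).
(((E -> (A -> (D <-> ~D))) -> ((D & A) -> ~A)) & (((D & A) -> ~A) -> ~C)): α-rule — add ((E -> (A -> (D <-> ~D))) -> ((D & A) -> ~A)), (((D & A) -> ~A) -> ~C).
~((E -> (A -> (D <-> ~D))) -> ~C): α-rule — add (E -> (A -> (D <-> ~D))), ~~C.
((E -> (A -> (D <-> ~D))) -> ((D & A) -> ~A)): β-rule — branch into ~(E -> (A -> (D <-> ~D)))  //  ((D & A) -> ~A).
  branch 1 (add ~(E -> (A -> (D <-> ~D)))):
    ~(E -> (A -> (D <-> ~D))): α-rule — add E, ~(A -> (D <-> ~D)).
    ~(A -> (D <-> ~D)): α-rule — add A, ~(D <-> ~D).
    (((D & A) -> ~A) -> ~C): β-rule — branch into ~((D & A) -> ~A)  //  ~C.
      branch 1.1 (add ~((D & A) -> ~A)):
        ~((D & A) -> ~A): α-rule — add (D & A), ~~A.
        (D & A): α-rule — add D, A.
        (E -> (A -> (D <-> ~D))): β-rule — branch into ~E  //  (A -> (D <-> ~D)).
          branch 1.1.1 (add ~E):
            × closes — contains both E and ~E.
          branch 1.1.2 (add (A -> (D <-> ~D))):
            ~(D <-> ~D): β-rule — branch into D, ~~D  //  ~D, ~D.
              branch 1.1.2.1 (add D, ~~D):
                (A -> (D <-> ~D)): β-rule — branch into ~A  //  (D <-> ~D).
                  branch 1.1.2.1.1 (add ~A):
                    × closes — contains both A and ~A.
                  branch 1.1.2.1.2 (add (D <-> ~D)):
                    (D <-> ~D): β-rule — branch into D, ~D  //  ~D, ~~D.
                      branch 1.1.2.1.2.1 (add D, ~D):
                        × closes — contains both D and ~D.
                      branch 1.1.2.1.2.2 (add ~D, ~~D):
                        × closes — contains both D and ~D.
              branch 1.1.2.2 (add ~D, ~D):
                × closes — contains both D and ~D.
      branch 1.2 (add ~C):
        × closes — contains both C and ~C.
  branch 2 (add ((D & A) -> ~A)):
    (((D & A) -> ~A) -> ~C): β-rule — branch into ~((D & A) -> ~A)  //  ~C.
      branch 2.1 (add ~((D & A) -> ~A)):
        ~((D & A) -> ~A): α-rule — add (D & A), ~~A.
        (D & A): α-rule — add D, A.
        (E -> (A -> (D <-> ~D))): β-rule — branch into ~E  //  (A -> (D <-> ~D)).
          branch 2.1.1 (add ~E):
            ((D & A) -> ~A): β-rule — branch into ~(D & A)  //  ~A.
              branch 2.1.1.1 (add ~(D & A)):
                ~(D & A): β-rule — branch into ~D  //  ~A.
                  branch 2.1.1.1.1 (add ~D):
                    × closes — contains both D and ~D.
                  branch 2.1.1.1.2 (add ~A):
                    × closes — contains both A and ~A.
              branch 2.1.1.2 (add ~A):
                × closes — contains both A and ~A.
          branch 2.1.2 (add (A -> (D <-> ~D))):
            ((D & A) -> ~A): β-rule — branch into ~(D & A)  //  ~A.
              branch 2.1.2.1 (add ~(D & A)):
                (A -> (D <-> ~D)): β-rule — branch into ~A  //  (D <-> ~D).
                  branch 2.1.2.1.1 (add ~A):
                    × closes — contains both A and ~A.
                  branch 2.1.2.1.2 (add (D <-> ~D)):
                    ~(D & A): β-rule — branch into ~D  //  ~A.
                      branch 2.1.2.1.2.1 (add ~D):
                        × closes — contains both D and ~D.
                      branch 2.1.2.1.2.2 (add ~A):
                        × closes — contains both A and ~A.
              branch 2.1.2.2 (add ~A):
                × closes — contains both A and ~A.
      branch 2.2 (add ~C):
        × closes — contains both C and ~C.
All 14 branches close.
Every branch closed, so the negation is unsatisfiable and the formula is valid.

Valid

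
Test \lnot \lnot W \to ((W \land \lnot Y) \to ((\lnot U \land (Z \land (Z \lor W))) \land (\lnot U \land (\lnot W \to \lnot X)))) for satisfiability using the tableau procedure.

Initial set: {T (\lnot \lnot W \to ((W \land \lnot Y) \to ((\lnot U \land (Z \land (Z \lor W))) \land (\lnot U \land (\lnot W \to \lnot X)))))}.
T (\lnot \lnot W \to ((W \land \lnot Y) \to ((\lnot U \land (Z \land (Z \lor W))) \land (\lnot U \land (\lnot W \to \lnot X))))): β-rule — branch into F \lnot \lnot W  //  T ((W \land \lnot Y) \to ((\lnot U \land (Z \land (Z \lor W))) \land (\lnot U \land (\lnot W \to \lnot X)))).
  branch 1 (add F \lnot \lnot W):
    F \lnot \lnot W: drop double negation, giving F W.
    ○ open, literals {W=0}.
  branch 2 (add T ((W \land \lnot Y) \to ((\lnot U \land (Z \land (Z \lor W))) \land (\lnot U \land (\lnot W \to \lnot X))))):
    T ((W \land \lnot Y) \to ((\lnot U \land (Z \land (Z \lor W))) \land (\lnot U \land (\lnot W \to \lnot X)))): β-rule — branch into F (W \land \lnot Y)  //  T ((\lnot U \land (Z \land (Z \lor W))) \land (\lnot U \land (\lnot W \to \lnot X))).
      branch 2.1 (add F (W \land \lnot Y)):
        F (W \land \lnot Y): β-rule — branch into F W  //  F \lnot Y.
          branch 2.1.1 (add F W):
            ○ open, literals {W=0}.
          branch 2.1.2 (add F \lnot Y):
            ○ open, literals {Y=1}.
      branch 2.2 (add T ((\lnot U \land (Z \land (Z \lor W))) \land (\lnot U \land (\lnot W \to \lnot X)))):
        T ((\lnot U \land (Z \land (Z \lor W))) \land (\lnot U \land (\lnot W \to \lnot X))): α-rule — add T (\lnot U \land (Z \land (Z \lor W))), T (\lnot U \land (\lnot W \to \lnot X)).
        T (\lnot U \land (Z \land (Z \lor W))): α-rule — add T \lnot U, T (Z \land (Z \lor W)).
        T (\lnot U \land (\lnot W \to \lnot X)): α-rule — add T \lnot U, T (\lnot W \to \lnot X).
        T (Z \land (Z \lor W)): α-rule — add T Z, T (Z \lor W).
        T (\lnot W \to \lnot X): β-rule — branch into F \lnot W  //  T \lnot X.
          branch 2.2.1 (add F \lnot W):
            T (Z \lor W): β-rule — branch into T Z  //  T W.
              branch 2.2.1.1 (add T Z):
                ○ open, literals {U=0, W=1, Z=1}.
              branch 2.2.1.2 (add T W):
                ○ open, literals {U=0, W=1, Z=1}.
          branch 2.2.2 (add T \lnot X):
            T (Z \lor W): β-rule — branch into T Z  //  T W.
              branch 2.2.2.1 (add T Z):
                ○ open, literals {U=0, X=0, Z=1}.
              branch 2.2.2.2 (add T W):
                ○ open, literals {U=0, W=1, X=0, Z=1}.
0 branches closed, 7 open.
An open branch gives a satisfying assignment: W=0.

Satisfiable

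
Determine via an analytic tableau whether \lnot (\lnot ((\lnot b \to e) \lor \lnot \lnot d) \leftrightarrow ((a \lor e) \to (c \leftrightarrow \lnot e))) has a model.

Satisfiable

Initial set: {\lnot (\lnot ((\lnot b \to e) \lor \lnot \lnot d) \leftrightarrow ((a \lor e) \to (c \leftrightarrow \lnot e)))}.
\lnot (\lnot ((\lnot b \to e) \lor \lnot \lnot d) \leftrightarrow ((a \lor e) \to (c \leftrightarrow \lnot e))): β-rule — branch into \lnot ((\lnot b \to e) \lor \lnot \lnot d), \lnot ((a \lor e) \to (c \leftrightarrow \lnot e))  //  \lnot \lnot ((\lnot b \to e) \lor \lnot \lnot d), ((a \lor e) \to (c \leftrightarrow \lnot e)).
  branch 1 (add \lnot ((\lnot b \to e) \lor \lnot \lnot d), \lnot ((a \lor e) \to (c \leftrightarrow \lnot e))):
    \lnot ((\lnot b \to e) \lor \lnot \lnot d): α-rule — add \lnot (\lnot b \to e), \lnot \lnot \lnot d.
    \lnot ((a \lor e) \to (c \leftrightarrow \lnot e)): α-rule — add (a \lor e), \lnot (c \leftrightarrow \lnot e).
    \lnot (\lnot b \to e): α-rule — add \lnot b, \lnot e.
    \lnot \lnot \lnot d: drop double negation, giving \lnot d.
    (a \lor e): β-rule — branch into a  //  e.
      branch 1.1 (add a):
        \lnot (c \leftrightarrow \lnot e): β-rule — branch into c, \lnot \lnot e  //  \lnot c, \lnot e.
          branch 1.1.1 (add c, \lnot \lnot e):
            × closes — contains both e and \lnot e.
          branch 1.1.2 (add \lnot c, \lnot e):
            ○ open, literals {a=true, b=false, c=false, d=false, e=false}.
      branch 1.2 (add e):
        × closes — contains both e and \lnot e.
  branch 2 (add \lnot \lnot ((\lnot b \to e) \lor \lnot \lnot d), ((a \lor e) \to (c \leftrightarrow \lnot e))):
    \lnot \lnot ((\lnot b \to e) \lor \lnot \lnot d): β-rule — branch into (\lnot b \to e)  //  \lnot \lnot d.
      branch 2.1 (add (\lnot b \to e)):
        ((a \lor e) \to (c \leftrightarrow \lnot e)): β-rule — branch into \lnot (a \lor e)  //  (c \leftrightarrow \lnot e).
          branch 2.1.1 (add \lnot (a \lor e)):
            \lnot (a \lor e): α-rule — add \lnot a, \lnot e.
            (\lnot b \to e): β-rule — branch into \lnot \lnot b  //  e.
              branch 2.1.1.1 (add \lnot \lnot b):
                ○ open, literals {a=false, b=true, e=false}.
              branch 2.1.1.2 (add e):
                × closes — contains both e and \lnot e.
          branch 2.1.2 (add (c \leftrightarrow \lnot e)):
            (\lnot b \to e): β-rule — branch into \lnot \lnot b  //  e.
              branch 2.1.2.1 (add \lnot \lnot b):
                (c \leftrightarrow \lnot e): β-rule — branch into c, \lnot e  //  \lnot c, \lnot \lnot e.
                  branch 2.1.2.1.1 (add c, \lnot e):
                    ○ open, literals {b=true, c=true, e=false}.
                  branch 2.1.2.1.2 (add \lnot c, \lnot \lnot e):
                    ○ open, literals {b=true, c=false, e=true}.
              branch 2.1.2.2 (add e):
                (c \leftrightarrow \lnot e): β-rule — branch into c, \lnot e  //  \lnot c, \lnot \lnot e.
                  branch 2.1.2.2.1 (add c, \lnot e):
                    × closes — contains both e and \lnot e.
                  branch 2.1.2.2.2 (add \lnot c, \lnot \lnot e):
                    ○ open, literals {c=false, e=true}.
      branch 2.2 (add \lnot \lnot d):
        \lnot \lnot d: drop double negation, giving d.
        ((a \lor e) \to (c \leftrightarrow \lnot e)): β-rule — branch into \lnot (a \lor e)  //  (c \leftrightarrow \lnot e).
          branch 2.2.1 (add \lnot (a \lor e)):
            \lnot (a \lor e): α-rule — add \lnot a, \lnot e.
            ○ open, literals {a=false, d=true, e=false}.
          branch 2.2.2 (add (c \leftrightarrow \lnot e)):
            (c \leftrightarrow \lnot e): β-rule — branch into c, \lnot e  //  \lnot c, \lnot \lnot e.
              branch 2.2.2.1 (add c, \lnot e):
                ○ open, literals {c=true, d=true, e=false}.
              branch 2.2.2.2 (add \lnot c, \lnot \lnot e):
                ○ open, literals {c=false, d=true, e=true}.
4 branches closed, 8 open.
An open branch gives a satisfying assignment: a=true, b=false, c=false, d=false, e=false.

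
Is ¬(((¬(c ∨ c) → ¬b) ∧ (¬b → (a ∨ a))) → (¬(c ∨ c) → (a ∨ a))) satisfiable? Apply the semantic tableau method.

Unsatisfiable

Initial set: {T ¬(((¬(c ∨ c) → ¬b) ∧ (¬b → (a ∨ a))) → (¬(c ∨ c) → (a ∨ a)))}.
T ¬(((¬(c ∨ c) → ¬b) ∧ (¬b → (a ∨ a))) → (¬(c ∨ c) → (a ∨ a))): α-rule — add T ((¬(c ∨ c) → ¬b) ∧ (¬b → (a ∨ a))), F (¬(c ∨ c) → (a ∨ a)).
T ((¬(c ∨ c) → ¬b) ∧ (¬b → (a ∨ a))): α-rule — add T (¬(c ∨ c) → ¬b), T (¬b → (a ∨ a)).
F (¬(c ∨ c) → (a ∨ a)): α-rule — add T ¬(c ∨ c), F (a ∨ a).
T ¬(c ∨ c): α-rule — add F c, F c.
F (a ∨ a): α-rule — add F a, F a.
T (¬(c ∨ c) → ¬b): β-rule — branch into F ¬(c ∨ c)  //  T ¬b.
  branch 1 (add F ¬(c ∨ c)):
    T (¬b → (a ∨ a)): β-rule — branch into F ¬b  //  T (a ∨ a).
      branch 1.1 (add F ¬b):
        F ¬(c ∨ c): β-rule — branch into T c  //  T c.
          branch 1.1.1 (add T c):
            × closes — contains both c and ¬c.
          branch 1.1.2 (add T c):
            × closes — contains both c and ¬c.
      branch 1.2 (add T (a ∨ a)):
        F ¬(c ∨ c): β-rule — branch into T c  //  T c.
          branch 1.2.1 (add T c):
            × closes — contains both c and ¬c.
          branch 1.2.2 (add T c):
            × closes — contains both c and ¬c.
  branch 2 (add T ¬b):
    T (¬b → (a ∨ a)): β-rule — branch into F ¬b  //  T (a ∨ a).
      branch 2.1 (add F ¬b):
        × closes — contains both b and ¬b.
      branch 2.2 (add T (a ∨ a)):
        T (a ∨ a): β-rule — branch into T a  //  T a.
          branch 2.2.1 (add T a):
            × closes — contains both a and ¬a.
          branch 2.2.2 (add T a):
            × closes — contains both a and ¬a.
All 7 branches close.
Every branch closed; the formula is unsatisfiable.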